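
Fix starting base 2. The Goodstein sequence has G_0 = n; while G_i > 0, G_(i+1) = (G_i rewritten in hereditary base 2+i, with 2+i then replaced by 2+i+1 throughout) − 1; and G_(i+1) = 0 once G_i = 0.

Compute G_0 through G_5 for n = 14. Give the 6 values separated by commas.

base 2: 14 = 2^(2 + 1) + 2^2 + 2; at 3: 3^(3 + 1) + 3^3 + 3 = 111; next = 110
base 3: 110 = 3^(3 + 1) + 3^3 + 2; at 4: 4^(4 + 1) + 4^4 + 2 = 1282; next = 1281
base 4: 1281 = 4^(4 + 1) + 4^4 + 1; at 5: 5^(5 + 1) + 5^5 + 1 = 18751; next = 18750
base 5: 18750 = 5^(5 + 1) + 5^5; at 6: 6^(6 + 1) + 6^6 = 326592; next = 326591
base 6: 326591 = 6^(6 + 1) + 5·6^5 + 5·6^4 + 5·6^3 + 5·6^2 + 5·6 + 5; at 7: 7^(7 + 1) + 5·7^5 + 5·7^4 + 5·7^3 + 5·7^2 + 5·7 + 5 = 5862841; next = 5862840

14, 110, 1281, 18750, 326591, 5862840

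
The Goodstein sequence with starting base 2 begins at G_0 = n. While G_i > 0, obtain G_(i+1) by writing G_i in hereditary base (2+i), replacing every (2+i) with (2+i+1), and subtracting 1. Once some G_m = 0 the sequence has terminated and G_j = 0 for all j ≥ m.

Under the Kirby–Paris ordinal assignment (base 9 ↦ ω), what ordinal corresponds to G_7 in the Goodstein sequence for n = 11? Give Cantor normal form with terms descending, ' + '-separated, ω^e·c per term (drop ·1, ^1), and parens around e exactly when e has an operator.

ω^ω·7 + ω^7·7 + ω^6·7 + ω^5·7 + ω^4·7 + ω^3·7 + ω^2·7 + ω·7 + 6

G_0 = 11. HB_2(11) = 2^(2 + 1) + 2 + 1. Bump = 85. G_1 = 84.
G_1 = 84. HB_3(84) = 3^(3 + 1) + 3. Bump = 1028. G_2 = 1027.
G_2 = 1027. HB_4(1027) = 4^(4 + 1) + 3. Bump = 15628. G_3 = 15627.
G_3 = 15627. HB_5(15627) = 5^(5 + 1) + 2. Bump = 279938. G_4 = 279937.
G_4 = 279937. HB_6(279937) = 6^(6 + 1) + 1. Bump = 5764802. G_5 = 5764801.
G_5 = 5764801. HB_7(5764801) = 7^(7 + 1). Bump = 134217728. G_6 = 134217727.
G_6 = 134217727. HB_8(134217727) = 7·8^8 + 7·8^7 + 7·8^6 + 7·8^5 + 7·8^4 + 7·8^3 + 7·8^2 + 7·8 + 7. Bump = 2749609303. G_7 = 2749609302.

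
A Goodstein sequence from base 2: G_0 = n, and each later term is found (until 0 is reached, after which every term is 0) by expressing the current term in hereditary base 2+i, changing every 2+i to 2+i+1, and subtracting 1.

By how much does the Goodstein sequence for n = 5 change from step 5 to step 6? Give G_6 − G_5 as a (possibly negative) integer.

554

G_0=5  [base 2] 2^2 + 1  →[2↦3]→  3^3 + 1 = 28  −1 ⇒ G_1=27
G_1=27  [base 3] 3^3  →[3↦4]→  4^4 = 256  −1 ⇒ G_2=255
G_2=255  [base 4] 3·4^3 + 3·4^2 + 3·4 + 3  →[4↦5]→  3·5^3 + 3·5^2 + 3·5 + 3 = 468  −1 ⇒ G_3=467
G_3=467  [base 5] 3·5^3 + 3·5^2 + 3·5 + 2  →[5↦6]→  3·6^3 + 3·6^2 + 3·6 + 2 = 776  −1 ⇒ G_4=775
G_4=775  [base 6] 3·6^3 + 3·6^2 + 3·6 + 1  →[6↦7]→  3·7^3 + 3·7^2 + 3·7 + 1 = 1198  −1 ⇒ G_5=1197
G_5=1197  [base 7] 3·7^3 + 3·7^2 + 3·7  →[7↦8]→  3·8^3 + 3·8^2 + 3·8 = 1752  −1 ⇒ G_6=1751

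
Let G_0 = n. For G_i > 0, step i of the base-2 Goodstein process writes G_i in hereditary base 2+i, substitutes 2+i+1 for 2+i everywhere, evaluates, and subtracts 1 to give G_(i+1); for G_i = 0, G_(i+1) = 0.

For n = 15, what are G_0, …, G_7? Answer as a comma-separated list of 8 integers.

15, 111, 1283, 18752, 326593, 6588344, 150994943, 3524450280

(0) 15|_2 = 2^(2 + 1) + 2^2 + 2 + 1 ↦ 3^(3 + 1) + 3^3 + 3 + 1|_3 = 112 ⇒ 111
(1) 111|_3 = 3^(3 + 1) + 3^3 + 3 ↦ 4^(4 + 1) + 4^4 + 4|_4 = 1284 ⇒ 1283
(2) 1283|_4 = 4^(4 + 1) + 4^4 + 3 ↦ 5^(5 + 1) + 5^5 + 3|_5 = 18753 ⇒ 18752
(3) 18752|_5 = 5^(5 + 1) + 5^5 + 2 ↦ 6^(6 + 1) + 6^6 + 2|_6 = 326594 ⇒ 326593
(4) 326593|_6 = 6^(6 + 1) + 6^6 + 1 ↦ 7^(7 + 1) + 7^7 + 1|_7 = 6588345 ⇒ 6588344
(5) 6588344|_7 = 7^(7 + 1) + 7^7 ↦ 8^(8 + 1) + 8^8|_8 = 150994944 ⇒ 150994943
(6) 150994943|_8 = 8^(8 + 1) + 7·8^7 + 7·8^6 + 7·8^5 + 7·8^4 + 7·8^3 + 7·8^2 + 7·8 + 7 ↦ 9^(9 + 1) + 7·9^7 + 7·9^6 + 7·9^5 + 7·9^4 + 7·9^3 + 7·9^2 + 7·9 + 7|_9 = 3524450281 ⇒ 3524450280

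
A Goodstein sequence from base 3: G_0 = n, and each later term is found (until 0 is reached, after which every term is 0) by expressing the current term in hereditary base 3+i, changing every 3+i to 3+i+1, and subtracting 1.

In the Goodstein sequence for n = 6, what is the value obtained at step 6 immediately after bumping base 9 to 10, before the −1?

6

G_0=6  [base 3] 2·3  →[3↦4]→  2·4 = 8  −1 ⇒ G_1=7
G_1=7  [base 4] 4 + 3  →[4↦5]→  5 + 3 = 8  −1 ⇒ G_2=7
G_2=7  [base 5] 5 + 2  →[5↦6]→  6 + 2 = 8  −1 ⇒ G_3=7
G_3=7  [base 6] 6 + 1  →[6↦7]→  7 + 1 = 8  −1 ⇒ G_4=7
G_4=7  [base 7] 7  →[7↦8]→  8 = 8  −1 ⇒ G_5=7
G_5=7  [base 8] 7  →[8↦9]→  7 = 7  −1 ⇒ G_6=6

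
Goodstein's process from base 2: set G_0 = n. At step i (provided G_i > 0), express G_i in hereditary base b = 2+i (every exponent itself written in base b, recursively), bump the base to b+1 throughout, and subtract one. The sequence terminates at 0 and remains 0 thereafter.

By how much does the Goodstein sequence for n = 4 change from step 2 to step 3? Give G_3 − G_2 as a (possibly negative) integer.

i=0: 4 = 2^2 (b=2); 2→3: 3^3 = 27; 27−1 = 26
i=1: 26 = 2·3^2 + 2·3 + 2 (b=3); 3→4: 2·4^2 + 2·4 + 2 = 42; 42−1 = 41
i=2: 41 = 2·4^2 + 2·4 + 1 (b=4); 4→5: 2·5^2 + 2·5 + 1 = 61; 61−1 = 60

19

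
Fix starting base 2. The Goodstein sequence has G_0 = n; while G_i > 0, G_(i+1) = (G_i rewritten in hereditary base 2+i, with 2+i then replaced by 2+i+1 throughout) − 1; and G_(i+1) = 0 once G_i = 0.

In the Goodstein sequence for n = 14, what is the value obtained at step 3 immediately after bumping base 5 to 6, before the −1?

326592

step 0: 14 = 2^(2 + 1) + 2^2 + 2; sub 3 for 2: 3^(3 + 1) + 3^3 + 3; = 111; G_1 = 111−1 = 110
step 1: 110 = 3^(3 + 1) + 3^3 + 2; sub 4 for 3: 4^(4 + 1) + 4^4 + 2; = 1282; G_2 = 1282−1 = 1281
step 2: 1281 = 4^(4 + 1) + 4^4 + 1; sub 5 for 4: 5^(5 + 1) + 5^5 + 1; = 18751; G_3 = 18751−1 = 18750
step 3: 18750 = 5^(5 + 1) + 5^5; sub 6 for 5: 6^(6 + 1) + 6^6; = 326592; G_4 = 326592−1 = 326591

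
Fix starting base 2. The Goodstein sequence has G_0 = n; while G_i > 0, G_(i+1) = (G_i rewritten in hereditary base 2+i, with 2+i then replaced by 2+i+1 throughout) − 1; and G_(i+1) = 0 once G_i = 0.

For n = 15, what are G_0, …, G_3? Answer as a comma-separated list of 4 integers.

15, 111, 1283, 18752

G_0 = 15. HB_2(15) = 2^(2 + 1) + 2^2 + 2 + 1. Bump = 112. G_1 = 111.
G_1 = 111. HB_3(111) = 3^(3 + 1) + 3^3 + 3. Bump = 1284. G_2 = 1283.
G_2 = 1283. HB_4(1283) = 4^(4 + 1) + 4^4 + 3. Bump = 18753. G_3 = 18752.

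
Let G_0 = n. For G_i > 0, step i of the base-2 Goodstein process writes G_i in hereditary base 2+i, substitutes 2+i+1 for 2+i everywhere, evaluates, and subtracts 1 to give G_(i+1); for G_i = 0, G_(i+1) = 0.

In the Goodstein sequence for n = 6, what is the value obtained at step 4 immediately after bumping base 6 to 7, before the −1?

98040

G_0=6  [base 2] 2^2 + 2  →[2↦3]→  3^3 + 3 = 30  −1 ⇒ G_1=29
G_1=29  [base 3] 3^3 + 2  →[3↦4]→  4^4 + 2 = 258  −1 ⇒ G_2=257
G_2=257  [base 4] 4^4 + 1  →[4↦5]→  5^5 + 1 = 3126  −1 ⇒ G_3=3125
G_3=3125  [base 5] 5^5  →[5↦6]→  6^6 = 46656  −1 ⇒ G_4=46655
G_4=46655  [base 6] 5·6^5 + 5·6^4 + 5·6^3 + 5·6^2 + 5·6 + 5  →[6↦7]→  5·7^5 + 5·7^4 + 5·7^3 + 5·7^2 + 5·7 + 5 = 98040  −1 ⇒ G_5=98039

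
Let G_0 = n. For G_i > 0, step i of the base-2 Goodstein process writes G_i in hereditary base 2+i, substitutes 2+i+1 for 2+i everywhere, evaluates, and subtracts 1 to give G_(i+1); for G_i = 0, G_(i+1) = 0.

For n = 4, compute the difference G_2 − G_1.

base 2: 4 = 2^2; at 3: 3^3 = 27; next = 26
base 3: 26 = 2·3^2 + 2·3 + 2; at 4: 2·4^2 + 2·4 + 2 = 42; next = 41

15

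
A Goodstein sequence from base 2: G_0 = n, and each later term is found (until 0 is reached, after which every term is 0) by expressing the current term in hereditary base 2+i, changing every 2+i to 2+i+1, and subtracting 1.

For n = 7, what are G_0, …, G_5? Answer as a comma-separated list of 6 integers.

7, 30, 259, 3127, 46657, 823543

G_0=7  [base 2] 2^2 + 2 + 1  →[2↦3]→  3^3 + 3 + 1 = 31  −1 ⇒ G_1=30
G_1=30  [base 3] 3^3 + 3  →[3↦4]→  4^4 + 4 = 260  −1 ⇒ G_2=259
G_2=259  [base 4] 4^4 + 3  →[4↦5]→  5^5 + 3 = 3128  −1 ⇒ G_3=3127
G_3=3127  [base 5] 5^5 + 2  →[5↦6]→  6^6 + 2 = 46658  −1 ⇒ G_4=46657
G_4=46657  [base 6] 6^6 + 1  →[6↦7]→  7^7 + 1 = 823544  −1 ⇒ G_5=823543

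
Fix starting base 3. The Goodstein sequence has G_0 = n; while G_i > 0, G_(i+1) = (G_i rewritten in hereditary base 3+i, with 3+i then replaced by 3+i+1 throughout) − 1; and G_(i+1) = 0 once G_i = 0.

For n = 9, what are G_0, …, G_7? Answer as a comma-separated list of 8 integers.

9, 15, 17, 19, 21, 23, 24, 25

9 —HB3→ 3^2 —bump→ 4^2 = 16 —(−1)→ 15
15 —HB4→ 3·4 + 3 —bump→ 3·5 + 3 = 18 —(−1)→ 17
17 —HB5→ 3·5 + 2 —bump→ 3·6 + 2 = 20 —(−1)→ 19
19 —HB6→ 3·6 + 1 —bump→ 3·7 + 1 = 22 —(−1)→ 21
21 —HB7→ 3·7 —bump→ 3·8 = 24 —(−1)→ 23
23 —HB8→ 2·8 + 7 —bump→ 2·9 + 7 = 25 —(−1)→ 24
24 —HB9→ 2·9 + 6 —bump→ 2·10 + 6 = 26 —(−1)→ 25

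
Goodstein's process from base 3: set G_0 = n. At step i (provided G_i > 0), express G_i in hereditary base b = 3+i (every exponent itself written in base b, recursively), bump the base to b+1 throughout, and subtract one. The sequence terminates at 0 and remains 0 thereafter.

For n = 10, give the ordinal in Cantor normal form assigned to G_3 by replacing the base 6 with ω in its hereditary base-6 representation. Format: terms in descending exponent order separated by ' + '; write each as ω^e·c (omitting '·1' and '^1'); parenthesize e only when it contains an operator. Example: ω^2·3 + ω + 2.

G_0 = 10. HB_3(10) = 3^2 + 1. Bump = 17. G_1 = 16.
G_1 = 16. HB_4(16) = 4^2. Bump = 25. G_2 = 24.
G_2 = 24. HB_5(24) = 4·5 + 4. Bump = 28. G_3 = 27.
G_3 = 27. HB_6(27) = 4·6 + 3. Bump = 31. G_4 = 30.

ω·4 + 3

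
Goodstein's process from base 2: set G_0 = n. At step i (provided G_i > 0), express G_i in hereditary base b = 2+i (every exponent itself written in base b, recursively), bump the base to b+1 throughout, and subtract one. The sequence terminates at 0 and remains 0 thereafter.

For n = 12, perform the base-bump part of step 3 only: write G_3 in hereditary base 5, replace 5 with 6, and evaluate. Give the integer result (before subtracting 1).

G_0=12  [base 2] 2^(2 + 1) + 2^2  →[2↦3]→  3^(3 + 1) + 3^3 = 108  −1 ⇒ G_1=107
G_1=107  [base 3] 3^(3 + 1) + 2·3^2 + 2·3 + 2  →[3↦4]→  4^(4 + 1) + 2·4^2 + 2·4 + 2 = 1066  −1 ⇒ G_2=1065
G_2=1065  [base 4] 4^(4 + 1) + 2·4^2 + 2·4 + 1  →[4↦5]→  5^(5 + 1) + 2·5^2 + 2·5 + 1 = 15686  −1 ⇒ G_3=15685
G_3=15685  [base 5] 5^(5 + 1) + 2·5^2 + 2·5  →[5↦6]→  6^(6 + 1) + 2·6^2 + 2·6 = 280020  −1 ⇒ G_4=280019

280020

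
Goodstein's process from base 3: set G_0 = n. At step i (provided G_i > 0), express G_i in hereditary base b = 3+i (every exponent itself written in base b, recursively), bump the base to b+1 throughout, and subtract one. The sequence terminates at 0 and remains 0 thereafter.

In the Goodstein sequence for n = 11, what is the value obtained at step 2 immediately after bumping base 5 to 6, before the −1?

36

step 0: 11 = 3^2 + 2; sub 4 for 3: 4^2 + 2; = 18; G_1 = 18−1 = 17
step 1: 17 = 4^2 + 1; sub 5 for 4: 5^2 + 1; = 26; G_2 = 26−1 = 25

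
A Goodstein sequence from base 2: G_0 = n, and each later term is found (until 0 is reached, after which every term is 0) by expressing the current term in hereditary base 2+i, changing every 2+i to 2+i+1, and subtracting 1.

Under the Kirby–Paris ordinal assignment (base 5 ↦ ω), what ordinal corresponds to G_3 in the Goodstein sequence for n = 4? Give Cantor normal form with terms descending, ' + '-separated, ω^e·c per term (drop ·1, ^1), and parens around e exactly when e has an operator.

[0] 4 ≡ 2^2 (base 2). Lift 3: 27. −1: 26.
[1] 26 ≡ 2·3^2 + 2·3 + 2 (base 3). Lift 4: 42. −1: 41.
[2] 41 ≡ 2·4^2 + 2·4 + 1 (base 4). Lift 5: 61. −1: 60.
[3] 60 ≡ 2·5^2 + 2·5 (base 5). Lift 6: 84. −1: 83.

ω^2·2 + ω·2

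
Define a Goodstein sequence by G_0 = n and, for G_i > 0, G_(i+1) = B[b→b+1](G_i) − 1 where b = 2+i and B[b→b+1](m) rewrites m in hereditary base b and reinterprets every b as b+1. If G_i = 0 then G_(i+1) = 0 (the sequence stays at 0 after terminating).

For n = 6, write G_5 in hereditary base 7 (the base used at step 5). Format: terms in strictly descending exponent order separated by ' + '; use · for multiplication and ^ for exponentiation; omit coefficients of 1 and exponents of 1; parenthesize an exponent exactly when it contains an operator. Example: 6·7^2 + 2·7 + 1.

G_0 = 6. HB_2(6) = 2^2 + 2. Bump = 30. G_1 = 29.
G_1 = 29. HB_3(29) = 3^3 + 2. Bump = 258. G_2 = 257.
G_2 = 257. HB_4(257) = 4^4 + 1. Bump = 3126. G_3 = 3125.
G_3 = 3125. HB_5(3125) = 5^5. Bump = 46656. G_4 = 46655.
G_4 = 46655. HB_6(46655) = 5·6^5 + 5·6^4 + 5·6^3 + 5·6^2 + 5·6 + 5. Bump = 98040. G_5 = 98039.

5·7^5 + 5·7^4 + 5·7^3 + 5·7^2 + 5·7 + 4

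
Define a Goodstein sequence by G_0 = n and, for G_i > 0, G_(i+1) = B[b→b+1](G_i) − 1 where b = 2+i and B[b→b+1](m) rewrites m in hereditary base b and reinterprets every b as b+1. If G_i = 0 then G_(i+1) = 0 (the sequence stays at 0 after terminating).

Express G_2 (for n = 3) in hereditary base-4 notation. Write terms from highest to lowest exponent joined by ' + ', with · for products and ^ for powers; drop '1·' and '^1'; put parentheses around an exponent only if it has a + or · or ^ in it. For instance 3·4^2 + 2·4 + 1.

i=0: 3 = 2 + 1 (b=2); 2→3: 3 + 1 = 4; 4−1 = 3
i=1: 3 = 3 (b=3); 3→4: 4 = 4; 4−1 = 3

3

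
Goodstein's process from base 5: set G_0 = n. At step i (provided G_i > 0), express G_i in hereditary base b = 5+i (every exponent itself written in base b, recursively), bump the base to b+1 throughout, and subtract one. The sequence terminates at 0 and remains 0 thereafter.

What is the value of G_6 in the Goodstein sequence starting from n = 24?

41

(0) 24|_5 = 4·5 + 4 ↦ 4·6 + 4|_6 = 28 ⇒ 27
(1) 27|_6 = 4·6 + 3 ↦ 4·7 + 3|_7 = 31 ⇒ 30
(2) 30|_7 = 4·7 + 2 ↦ 4·8 + 2|_8 = 34 ⇒ 33
(3) 33|_8 = 4·8 + 1 ↦ 4·9 + 1|_9 = 37 ⇒ 36
(4) 36|_9 = 4·9 ↦ 4·10|_10 = 40 ⇒ 39
(5) 39|_10 = 3·10 + 9 ↦ 3·11 + 9|_11 = 42 ⇒ 41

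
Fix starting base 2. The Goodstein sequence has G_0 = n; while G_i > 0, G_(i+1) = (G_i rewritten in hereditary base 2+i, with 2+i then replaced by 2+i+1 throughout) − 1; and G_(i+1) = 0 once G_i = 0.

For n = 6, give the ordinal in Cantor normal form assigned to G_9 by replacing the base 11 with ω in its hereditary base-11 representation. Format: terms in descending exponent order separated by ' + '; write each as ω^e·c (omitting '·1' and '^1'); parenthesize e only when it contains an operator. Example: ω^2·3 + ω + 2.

ω^5·5 + ω^4·5 + ω^3·5 + ω^2·5 + ω·5

G_0=6  [base 2] 2^2 + 2  →[2↦3]→  3^3 + 3 = 30  −1 ⇒ G_1=29
G_1=29  [base 3] 3^3 + 2  →[3↦4]→  4^4 + 2 = 258  −1 ⇒ G_2=257
G_2=257  [base 4] 4^4 + 1  →[4↦5]→  5^5 + 1 = 3126  −1 ⇒ G_3=3125
G_3=3125  [base 5] 5^5  →[5↦6]→  6^6 = 46656  −1 ⇒ G_4=46655
G_4=46655  [base 6] 5·6^5 + 5·6^4 + 5·6^3 + 5·6^2 + 5·6 + 5  →[6↦7]→  5·7^5 + 5·7^4 + 5·7^3 + 5·7^2 + 5·7 + 5 = 98040  −1 ⇒ G_5=98039
G_5=98039  [base 7] 5·7^5 + 5·7^4 + 5·7^3 + 5·7^2 + 5·7 + 4  →[7↦8]→  5·8^5 + 5·8^4 + 5·8^3 + 5·8^2 + 5·8 + 4 = 187244  −1 ⇒ G_6=187243
G_6=187243  [base 8] 5·8^5 + 5·8^4 + 5·8^3 + 5·8^2 + 5·8 + 3  →[8↦9]→  5·9^5 + 5·9^4 + 5·9^3 + 5·9^2 + 5·9 + 3 = 332148  −1 ⇒ G_7=332147
G_7=332147  [base 9] 5·9^5 + 5·9^4 + 5·9^3 + 5·9^2 + 5·9 + 2  →[9↦10]→  5·10^5 + 5·10^4 + 5·10^3 + 5·10^2 + 5·10 + 2 = 555552  −1 ⇒ G_8=555551
G_8=555551  [base 10] 5·10^5 + 5·10^4 + 5·10^3 + 5·10^2 + 5·10 + 1  →[10↦11]→  5·11^5 + 5·11^4 + 5·11^3 + 5·11^2 + 5·11 + 1 = 885776  −1 ⇒ G_9=885775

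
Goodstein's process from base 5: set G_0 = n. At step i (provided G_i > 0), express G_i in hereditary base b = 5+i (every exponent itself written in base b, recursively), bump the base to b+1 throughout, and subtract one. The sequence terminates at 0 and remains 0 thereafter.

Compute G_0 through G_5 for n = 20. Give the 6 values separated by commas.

[0] 20 ≡ 4·5 (base 5). Lift 6: 24. −1: 23.
[1] 23 ≡ 3·6 + 5 (base 6). Lift 7: 26. −1: 25.
[2] 25 ≡ 3·7 + 4 (base 7). Lift 8: 28. −1: 27.
[3] 27 ≡ 3·8 + 3 (base 8). Lift 9: 30. −1: 29.
[4] 29 ≡ 3·9 + 2 (base 9). Lift 10: 32. −1: 31.

20, 23, 25, 27, 29, 31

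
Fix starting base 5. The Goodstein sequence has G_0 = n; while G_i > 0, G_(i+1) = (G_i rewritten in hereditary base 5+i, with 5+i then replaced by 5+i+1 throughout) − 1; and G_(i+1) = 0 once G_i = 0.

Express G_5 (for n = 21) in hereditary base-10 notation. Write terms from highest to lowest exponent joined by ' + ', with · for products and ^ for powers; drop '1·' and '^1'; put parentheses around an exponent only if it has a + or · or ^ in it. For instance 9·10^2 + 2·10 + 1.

G_0=21  [base 5] 4·5 + 1  →[5↦6]→  4·6 + 1 = 25  −1 ⇒ G_1=24
G_1=24  [base 6] 4·6  →[6↦7]→  4·7 = 28  −1 ⇒ G_2=27
G_2=27  [base 7] 3·7 + 6  →[7↦8]→  3·8 + 6 = 30  −1 ⇒ G_3=29
G_3=29  [base 8] 3·8 + 5  →[8↦9]→  3·9 + 5 = 32  −1 ⇒ G_4=31
G_4=31  [base 9] 3·9 + 4  →[9↦10]→  3·10 + 4 = 34  −1 ⇒ G_5=33
G_5=33  [base 10] 3·10 + 3  →[10↦11]→  3·11 + 3 = 36  −1 ⇒ G_6=35

3·10 + 3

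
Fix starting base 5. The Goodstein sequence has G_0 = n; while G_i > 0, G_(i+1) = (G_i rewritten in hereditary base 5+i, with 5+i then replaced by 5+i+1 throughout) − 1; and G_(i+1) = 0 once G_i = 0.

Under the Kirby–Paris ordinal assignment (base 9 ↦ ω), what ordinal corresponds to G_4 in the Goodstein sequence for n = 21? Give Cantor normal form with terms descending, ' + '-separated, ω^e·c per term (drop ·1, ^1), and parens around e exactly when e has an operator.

ω·3 + 4

21 —HB5→ 4·5 + 1 —bump→ 4·6 + 1 = 25 —(−1)→ 24
24 —HB6→ 4·6 —bump→ 4·7 = 28 —(−1)→ 27
27 —HB7→ 3·7 + 6 —bump→ 3·8 + 6 = 30 —(−1)→ 29
29 —HB8→ 3·8 + 5 —bump→ 3·9 + 5 = 32 —(−1)→ 31
31 —HB9→ 3·9 + 4 —bump→ 3·10 + 4 = 34 —(−1)→ 33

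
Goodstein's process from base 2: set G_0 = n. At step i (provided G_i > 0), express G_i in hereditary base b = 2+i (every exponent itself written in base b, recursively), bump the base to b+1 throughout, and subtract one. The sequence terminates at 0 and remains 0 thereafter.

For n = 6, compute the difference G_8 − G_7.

i=0: 6 = 2^2 + 2 (b=2); 2→3: 3^3 + 3 = 30; 30−1 = 29
i=1: 29 = 3^3 + 2 (b=3); 3→4: 4^4 + 2 = 258; 258−1 = 257
i=2: 257 = 4^4 + 1 (b=4); 4→5: 5^5 + 1 = 3126; 3126−1 = 3125
i=3: 3125 = 5^5 (b=5); 5→6: 6^6 = 46656; 46656−1 = 46655
i=4: 46655 = 5·6^5 + 5·6^4 + 5·6^3 + 5·6^2 + 5·6 + 5 (b=6); 6→7: 5·7^5 + 5·7^4 + 5·7^3 + 5·7^2 + 5·7 + 5 = 98040; 98040−1 = 98039
i=5: 98039 = 5·7^5 + 5·7^4 + 5·7^3 + 5·7^2 + 5·7 + 4 (b=7); 7→8: 5·8^5 + 5·8^4 + 5·8^3 + 5·8^2 + 5·8 + 4 = 187244; 187244−1 = 187243
i=6: 187243 = 5·8^5 + 5·8^4 + 5·8^3 + 5·8^2 + 5·8 + 3 (b=8); 8→9: 5·9^5 + 5·9^4 + 5·9^3 + 5·9^2 + 5·9 + 3 = 332148; 332148−1 = 332147
i=7: 332147 = 5·9^5 + 5·9^4 + 5·9^3 + 5·9^2 + 5·9 + 2 (b=9); 9→10: 5·10^5 + 5·10^4 + 5·10^3 + 5·10^2 + 5·10 + 2 = 555552; 555552−1 = 555551

223404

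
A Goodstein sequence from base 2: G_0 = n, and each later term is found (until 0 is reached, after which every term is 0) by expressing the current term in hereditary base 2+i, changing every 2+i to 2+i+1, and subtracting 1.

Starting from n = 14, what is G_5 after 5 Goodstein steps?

base 2: 14 = 2^(2 + 1) + 2^2 + 2; at 3: 3^(3 + 1) + 3^3 + 3 = 111; next = 110
base 3: 110 = 3^(3 + 1) + 3^3 + 2; at 4: 4^(4 + 1) + 4^4 + 2 = 1282; next = 1281
base 4: 1281 = 4^(4 + 1) + 4^4 + 1; at 5: 5^(5 + 1) + 5^5 + 1 = 18751; next = 18750
base 5: 18750 = 5^(5 + 1) + 5^5; at 6: 6^(6 + 1) + 6^6 = 326592; next = 326591
base 6: 326591 = 6^(6 + 1) + 5·6^5 + 5·6^4 + 5·6^3 + 5·6^2 + 5·6 + 5; at 7: 7^(7 + 1) + 5·7^5 + 5·7^4 + 5·7^3 + 5·7^2 + 5·7 + 5 = 5862841; next = 5862840
base 7: 5862840 = 7^(7 + 1) + 5·7^5 + 5·7^4 + 5·7^3 + 5·7^2 + 5·7 + 4; at 8: 8^(8 + 1) + 5·8^5 + 5·8^4 + 5·8^3 + 5·8^2 + 5·8 + 4 = 134404972; next = 134404971

5862840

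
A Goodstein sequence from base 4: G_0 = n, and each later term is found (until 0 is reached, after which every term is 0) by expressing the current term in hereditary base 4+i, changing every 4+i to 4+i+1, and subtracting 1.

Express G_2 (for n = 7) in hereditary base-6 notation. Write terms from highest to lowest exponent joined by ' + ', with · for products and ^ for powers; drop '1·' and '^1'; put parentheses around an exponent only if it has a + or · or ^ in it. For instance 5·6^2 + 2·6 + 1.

6 + 1

i=0: 7 = 4 + 3 (b=4); 4→5: 5 + 3 = 8; 8−1 = 7
i=1: 7 = 5 + 2 (b=5); 5→6: 6 + 2 = 8; 8−1 = 7
i=2: 7 = 6 + 1 (b=6); 6→7: 7 + 1 = 8; 8−1 = 7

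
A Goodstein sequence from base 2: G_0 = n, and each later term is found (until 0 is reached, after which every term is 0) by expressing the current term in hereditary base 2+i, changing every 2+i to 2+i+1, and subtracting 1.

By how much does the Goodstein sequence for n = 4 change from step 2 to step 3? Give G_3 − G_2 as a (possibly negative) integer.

19

G_0=4  [base 2] 2^2  →[2↦3]→  3^3 = 27  −1 ⇒ G_1=26
G_1=26  [base 3] 2·3^2 + 2·3 + 2  →[3↦4]→  2·4^2 + 2·4 + 2 = 42  −1 ⇒ G_2=41
G_2=41  [base 4] 2·4^2 + 2·4 + 1  →[4↦5]→  2·5^2 + 2·5 + 1 = 61  −1 ⇒ G_3=60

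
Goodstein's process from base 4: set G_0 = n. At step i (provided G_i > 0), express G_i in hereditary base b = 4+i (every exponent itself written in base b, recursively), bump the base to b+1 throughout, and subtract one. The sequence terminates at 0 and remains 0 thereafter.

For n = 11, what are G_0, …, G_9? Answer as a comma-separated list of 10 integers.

(0) 11|_4 = 2·4 + 3 ↦ 2·5 + 3|_5 = 13 ⇒ 12
(1) 12|_5 = 2·5 + 2 ↦ 2·6 + 2|_6 = 14 ⇒ 13
(2) 13|_6 = 2·6 + 1 ↦ 2·7 + 1|_7 = 15 ⇒ 14
(3) 14|_7 = 2·7 ↦ 2·8|_8 = 16 ⇒ 15
(4) 15|_8 = 8 + 7 ↦ 9 + 7|_9 = 16 ⇒ 15
(5) 15|_9 = 9 + 6 ↦ 10 + 6|_10 = 16 ⇒ 15
(6) 15|_10 = 10 + 5 ↦ 11 + 5|_11 = 16 ⇒ 15
(7) 15|_11 = 11 + 4 ↦ 12 + 4|_12 = 16 ⇒ 15
(8) 15|_12 = 12 + 3 ↦ 13 + 3|_13 = 16 ⇒ 15

11, 12, 13, 14, 15, 15, 15, 15, 15, 15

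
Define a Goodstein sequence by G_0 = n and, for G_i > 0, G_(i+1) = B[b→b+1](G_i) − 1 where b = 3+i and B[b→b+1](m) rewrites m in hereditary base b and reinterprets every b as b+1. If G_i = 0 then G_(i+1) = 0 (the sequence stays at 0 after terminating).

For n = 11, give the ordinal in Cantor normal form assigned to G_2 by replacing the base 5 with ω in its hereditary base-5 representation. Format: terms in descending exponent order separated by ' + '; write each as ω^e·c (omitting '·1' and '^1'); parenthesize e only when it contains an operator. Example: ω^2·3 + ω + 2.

ω^2

[0] 11 ≡ 3^2 + 2 (base 3). Lift 4: 18. −1: 17.
[1] 17 ≡ 4^2 + 1 (base 4). Lift 5: 26. −1: 25.
[2] 25 ≡ 5^2 (base 5). Lift 6: 36. −1: 35.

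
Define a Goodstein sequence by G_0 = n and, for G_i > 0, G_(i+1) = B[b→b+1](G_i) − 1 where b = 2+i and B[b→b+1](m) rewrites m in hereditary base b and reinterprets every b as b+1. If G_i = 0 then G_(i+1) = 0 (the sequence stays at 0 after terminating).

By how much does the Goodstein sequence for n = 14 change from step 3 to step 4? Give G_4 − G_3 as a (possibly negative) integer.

307841

14 —HB2→ 2^(2 + 1) + 2^2 + 2 —bump→ 3^(3 + 1) + 3^3 + 3 = 111 —(−1)→ 110
110 —HB3→ 3^(3 + 1) + 3^3 + 2 —bump→ 4^(4 + 1) + 4^4 + 2 = 1282 —(−1)→ 1281
1281 —HB4→ 4^(4 + 1) + 4^4 + 1 —bump→ 5^(5 + 1) + 5^5 + 1 = 18751 —(−1)→ 18750
18750 —HB5→ 5^(5 + 1) + 5^5 —bump→ 6^(6 + 1) + 6^6 = 326592 —(−1)→ 326591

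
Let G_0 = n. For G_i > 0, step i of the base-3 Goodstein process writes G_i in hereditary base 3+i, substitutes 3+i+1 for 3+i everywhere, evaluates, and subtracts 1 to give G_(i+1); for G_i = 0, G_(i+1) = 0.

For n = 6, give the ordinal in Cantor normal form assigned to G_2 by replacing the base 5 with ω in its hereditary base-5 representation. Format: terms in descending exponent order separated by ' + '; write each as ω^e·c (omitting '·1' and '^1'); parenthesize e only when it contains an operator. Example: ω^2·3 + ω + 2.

6 —HB3→ 2·3 —bump→ 2·4 = 8 —(−1)→ 7
7 —HB4→ 4 + 3 —bump→ 5 + 3 = 8 —(−1)→ 7

ω + 2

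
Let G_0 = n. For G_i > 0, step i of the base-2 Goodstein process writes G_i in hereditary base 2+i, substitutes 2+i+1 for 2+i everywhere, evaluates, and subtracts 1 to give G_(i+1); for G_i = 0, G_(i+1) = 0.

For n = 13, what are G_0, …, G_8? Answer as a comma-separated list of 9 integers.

13, 108, 1279, 16092, 280711, 5765998, 134219479, 3486786855, 100000003325

base 2: 13 = 2^(2 + 1) + 2^2 + 1; at 3: 3^(3 + 1) + 3^3 + 1 = 109; next = 108
base 3: 108 = 3^(3 + 1) + 3^3; at 4: 4^(4 + 1) + 4^4 = 1280; next = 1279
base 4: 1279 = 4^(4 + 1) + 3·4^3 + 3·4^2 + 3·4 + 3; at 5: 5^(5 + 1) + 3·5^3 + 3·5^2 + 3·5 + 3 = 16093; next = 16092
base 5: 16092 = 5^(5 + 1) + 3·5^3 + 3·5^2 + 3·5 + 2; at 6: 6^(6 + 1) + 3·6^3 + 3·6^2 + 3·6 + 2 = 280712; next = 280711
base 6: 280711 = 6^(6 + 1) + 3·6^3 + 3·6^2 + 3·6 + 1; at 7: 7^(7 + 1) + 3·7^3 + 3·7^2 + 3·7 + 1 = 5765999; next = 5765998
base 7: 5765998 = 7^(7 + 1) + 3·7^3 + 3·7^2 + 3·7; at 8: 8^(8 + 1) + 3·8^3 + 3·8^2 + 3·8 = 134219480; next = 134219479
base 8: 134219479 = 8^(8 + 1) + 3·8^3 + 3·8^2 + 2·8 + 7; at 9: 9^(9 + 1) + 3·9^3 + 3·9^2 + 2·9 + 7 = 3486786856; next = 3486786855
base 9: 3486786855 = 9^(9 + 1) + 3·9^3 + 3·9^2 + 2·9 + 6; at 10: 10^(10 + 1) + 3·10^3 + 3·10^2 + 2·10 + 6 = 100000003326; next = 100000003325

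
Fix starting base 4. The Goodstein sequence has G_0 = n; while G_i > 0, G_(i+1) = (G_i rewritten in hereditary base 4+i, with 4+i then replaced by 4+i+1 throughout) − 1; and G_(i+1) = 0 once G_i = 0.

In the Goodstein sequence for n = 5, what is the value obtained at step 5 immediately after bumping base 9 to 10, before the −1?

base 4: 5 = 4 + 1; at 5: 5 + 1 = 6; next = 5
base 5: 5 = 5; at 6: 6 = 6; next = 5
base 6: 5 = 5; at 7: 5 = 5; next = 4
base 7: 4 = 4; at 8: 4 = 4; next = 3
base 8: 3 = 3; at 9: 3 = 3; next = 2

2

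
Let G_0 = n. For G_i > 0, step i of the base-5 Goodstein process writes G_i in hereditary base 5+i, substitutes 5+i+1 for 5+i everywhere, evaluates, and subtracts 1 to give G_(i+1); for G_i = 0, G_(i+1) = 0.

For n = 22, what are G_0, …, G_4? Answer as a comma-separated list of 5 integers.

(0) 22|_5 = 4·5 + 2 ↦ 4·6 + 2|_6 = 26 ⇒ 25
(1) 25|_6 = 4·6 + 1 ↦ 4·7 + 1|_7 = 29 ⇒ 28
(2) 28|_7 = 4·7 ↦ 4·8|_8 = 32 ⇒ 31
(3) 31|_8 = 3·8 + 7 ↦ 3·9 + 7|_9 = 34 ⇒ 33

22, 25, 28, 31, 33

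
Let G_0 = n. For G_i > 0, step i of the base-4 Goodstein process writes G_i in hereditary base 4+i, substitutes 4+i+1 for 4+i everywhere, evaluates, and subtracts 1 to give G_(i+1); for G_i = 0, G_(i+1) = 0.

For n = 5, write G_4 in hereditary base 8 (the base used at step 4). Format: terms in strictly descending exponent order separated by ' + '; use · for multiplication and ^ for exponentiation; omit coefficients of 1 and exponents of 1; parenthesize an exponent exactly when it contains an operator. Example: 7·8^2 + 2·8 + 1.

G_0 = 5. HB_4(5) = 4 + 1. Bump = 6. G_1 = 5.
G_1 = 5. HB_5(5) = 5. Bump = 6. G_2 = 5.
G_2 = 5. HB_6(5) = 5. Bump = 5. G_3 = 4.
G_3 = 4. HB_7(4) = 4. Bump = 4. G_4 = 3.
G_4 = 3. HB_8(3) = 3. Bump = 3. G_5 = 2.

3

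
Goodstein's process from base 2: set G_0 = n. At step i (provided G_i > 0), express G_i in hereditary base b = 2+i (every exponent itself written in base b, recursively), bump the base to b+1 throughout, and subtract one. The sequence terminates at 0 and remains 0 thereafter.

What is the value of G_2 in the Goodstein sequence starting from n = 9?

step 0: 9 = 2^(2 + 1) + 1; sub 3 for 2: 3^(3 + 1) + 1; = 82; G_1 = 82−1 = 81
step 1: 81 = 3^(3 + 1); sub 4 for 3: 4^(4 + 1); = 1024; G_2 = 1024−1 = 1023

1023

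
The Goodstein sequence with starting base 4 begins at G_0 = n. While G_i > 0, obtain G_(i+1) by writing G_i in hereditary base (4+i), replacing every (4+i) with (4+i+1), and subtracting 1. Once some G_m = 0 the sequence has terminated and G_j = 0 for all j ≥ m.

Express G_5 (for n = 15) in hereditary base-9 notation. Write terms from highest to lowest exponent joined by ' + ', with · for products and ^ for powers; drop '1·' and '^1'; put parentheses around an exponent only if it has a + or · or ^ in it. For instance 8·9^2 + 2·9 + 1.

G_0=15  [base 4] 3·4 + 3  →[4↦5]→  3·5 + 3 = 18  −1 ⇒ G_1=17
G_1=17  [base 5] 3·5 + 2  →[5↦6]→  3·6 + 2 = 20  −1 ⇒ G_2=19
G_2=19  [base 6] 3·6 + 1  →[6↦7]→  3·7 + 1 = 22  −1 ⇒ G_3=21
G_3=21  [base 7] 3·7  →[7↦8]→  3·8 = 24  −1 ⇒ G_4=23
G_4=23  [base 8] 2·8 + 7  →[8↦9]→  2·9 + 7 = 25  −1 ⇒ G_5=24
G_5=24  [base 9] 2·9 + 6  →[9↦10]→  2·10 + 6 = 26  −1 ⇒ G_6=25

2·9 + 6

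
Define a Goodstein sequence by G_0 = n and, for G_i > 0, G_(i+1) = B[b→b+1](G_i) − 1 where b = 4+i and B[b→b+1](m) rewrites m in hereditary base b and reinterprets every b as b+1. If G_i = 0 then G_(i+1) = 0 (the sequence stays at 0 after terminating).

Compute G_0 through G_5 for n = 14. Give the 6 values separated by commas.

14, 16, 18, 20, 21, 22

i=0: 14 = 3·4 + 2 (b=4); 4→5: 3·5 + 2 = 17; 17−1 = 16
i=1: 16 = 3·5 + 1 (b=5); 5→6: 3·6 + 1 = 19; 19−1 = 18
i=2: 18 = 3·6 (b=6); 6→7: 3·7 = 21; 21−1 = 20
i=3: 20 = 2·7 + 6 (b=7); 7→8: 2·8 + 6 = 22; 22−1 = 21
i=4: 21 = 2·8 + 5 (b=8); 8→9: 2·9 + 5 = 23; 23−1 = 22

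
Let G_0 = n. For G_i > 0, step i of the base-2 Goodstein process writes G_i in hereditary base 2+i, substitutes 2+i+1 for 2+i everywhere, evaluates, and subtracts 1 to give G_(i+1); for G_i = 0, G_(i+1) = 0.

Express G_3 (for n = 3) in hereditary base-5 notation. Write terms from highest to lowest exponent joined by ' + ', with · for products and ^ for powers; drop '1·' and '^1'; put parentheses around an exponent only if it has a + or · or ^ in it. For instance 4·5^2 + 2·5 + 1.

G_0 = 3. HB_2(3) = 2 + 1. Bump = 4. G_1 = 3.
G_1 = 3. HB_3(3) = 3. Bump = 4. G_2 = 3.
G_2 = 3. HB_4(3) = 3. Bump = 3. G_3 = 2.
G_3 = 2. HB_5(2) = 2. Bump = 2. G_4 = 1.

2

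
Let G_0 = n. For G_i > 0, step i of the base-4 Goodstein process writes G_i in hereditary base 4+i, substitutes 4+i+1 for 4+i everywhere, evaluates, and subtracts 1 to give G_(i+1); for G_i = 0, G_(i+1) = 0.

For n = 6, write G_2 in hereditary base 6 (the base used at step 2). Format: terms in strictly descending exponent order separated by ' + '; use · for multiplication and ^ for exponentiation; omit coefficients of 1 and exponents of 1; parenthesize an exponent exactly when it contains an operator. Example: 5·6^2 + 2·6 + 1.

G_0 = 6. HB_4(6) = 4 + 2. Bump = 7. G_1 = 6.
G_1 = 6. HB_5(6) = 5 + 1. Bump = 7. G_2 = 6.
G_2 = 6. HB_6(6) = 6. Bump = 7. G_3 = 6.

6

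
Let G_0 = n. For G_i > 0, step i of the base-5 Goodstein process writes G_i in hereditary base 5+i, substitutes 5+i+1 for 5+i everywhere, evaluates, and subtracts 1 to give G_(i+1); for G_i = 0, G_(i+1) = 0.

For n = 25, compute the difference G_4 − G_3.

base 5: 25 = 5^2; at 6: 6^2 = 36; next = 35
base 6: 35 = 5·6 + 5; at 7: 5·7 + 5 = 40; next = 39
base 7: 39 = 5·7 + 4; at 8: 5·8 + 4 = 44; next = 43
base 8: 43 = 5·8 + 3; at 9: 5·9 + 3 = 48; next = 47

4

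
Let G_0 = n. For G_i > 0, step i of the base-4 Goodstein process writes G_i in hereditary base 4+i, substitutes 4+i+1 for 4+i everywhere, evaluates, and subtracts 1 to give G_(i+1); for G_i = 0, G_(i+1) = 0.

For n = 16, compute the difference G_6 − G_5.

G_0 = 16. HB_4(16) = 4^2. Bump = 25. G_1 = 24.
G_1 = 24. HB_5(24) = 4·5 + 4. Bump = 28. G_2 = 27.
G_2 = 27. HB_6(27) = 4·6 + 3. Bump = 31. G_3 = 30.
G_3 = 30. HB_7(30) = 4·7 + 2. Bump = 34. G_4 = 33.
G_4 = 33. HB_8(33) = 4·8 + 1. Bump = 37. G_5 = 36.
G_5 = 36. HB_9(36) = 4·9. Bump = 40. G_6 = 39.

3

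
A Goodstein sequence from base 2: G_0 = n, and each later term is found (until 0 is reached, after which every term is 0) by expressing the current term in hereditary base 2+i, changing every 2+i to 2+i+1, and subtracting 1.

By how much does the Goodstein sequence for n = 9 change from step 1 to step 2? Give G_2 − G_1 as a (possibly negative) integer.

942

G_0=9  [base 2] 2^(2 + 1) + 1  →[2↦3]→  3^(3 + 1) + 1 = 82  −1 ⇒ G_1=81
G_1=81  [base 3] 3^(3 + 1)  →[3↦4]→  4^(4 + 1) = 1024  −1 ⇒ G_2=1023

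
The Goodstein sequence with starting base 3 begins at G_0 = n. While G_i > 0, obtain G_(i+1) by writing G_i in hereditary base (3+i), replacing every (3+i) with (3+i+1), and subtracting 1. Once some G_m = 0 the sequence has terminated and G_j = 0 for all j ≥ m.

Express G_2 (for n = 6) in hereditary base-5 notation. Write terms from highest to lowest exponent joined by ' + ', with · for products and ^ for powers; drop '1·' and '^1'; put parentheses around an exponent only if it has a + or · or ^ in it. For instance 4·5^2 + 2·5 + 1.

5 + 2

[0] 6 ≡ 2·3 (base 3). Lift 4: 8. −1: 7.
[1] 7 ≡ 4 + 3 (base 4). Lift 5: 8. −1: 7.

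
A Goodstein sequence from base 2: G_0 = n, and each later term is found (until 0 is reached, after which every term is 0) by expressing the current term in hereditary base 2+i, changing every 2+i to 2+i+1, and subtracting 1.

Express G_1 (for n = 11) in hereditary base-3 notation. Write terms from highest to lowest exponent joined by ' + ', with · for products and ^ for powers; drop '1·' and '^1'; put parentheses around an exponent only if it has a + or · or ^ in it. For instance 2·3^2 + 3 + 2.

G_0=11  [base 2] 2^(2 + 1) + 2 + 1  →[2↦3]→  3^(3 + 1) + 3 + 1 = 85  −1 ⇒ G_1=84
G_1=84  [base 3] 3^(3 + 1) + 3  →[3↦4]→  4^(4 + 1) + 4 = 1028  −1 ⇒ G_2=1027

3^(3 + 1) + 3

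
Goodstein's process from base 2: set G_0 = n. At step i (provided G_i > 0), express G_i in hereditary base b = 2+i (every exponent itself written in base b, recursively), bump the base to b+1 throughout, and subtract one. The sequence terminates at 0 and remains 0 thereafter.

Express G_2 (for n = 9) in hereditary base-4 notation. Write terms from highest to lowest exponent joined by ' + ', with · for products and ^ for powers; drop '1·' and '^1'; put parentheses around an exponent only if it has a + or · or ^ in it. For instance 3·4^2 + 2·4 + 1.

G_0 = 9. HB_2(9) = 2^(2 + 1) + 1. Bump = 82. G_1 = 81.
G_1 = 81. HB_3(81) = 3^(3 + 1). Bump = 1024. G_2 = 1023.
G_2 = 1023. HB_4(1023) = 3·4^4 + 3·4^3 + 3·4^2 + 3·4 + 3. Bump = 9843. G_3 = 9842.

3·4^4 + 3·4^3 + 3·4^2 + 3·4 + 3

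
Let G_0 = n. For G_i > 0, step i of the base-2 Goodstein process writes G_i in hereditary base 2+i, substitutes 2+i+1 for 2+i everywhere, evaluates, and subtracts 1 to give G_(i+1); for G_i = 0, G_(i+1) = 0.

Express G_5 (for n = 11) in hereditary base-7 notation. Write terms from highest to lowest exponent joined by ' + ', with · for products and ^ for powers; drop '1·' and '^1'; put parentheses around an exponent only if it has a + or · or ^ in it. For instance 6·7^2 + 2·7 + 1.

G_0 = 11. HB_2(11) = 2^(2 + 1) + 2 + 1. Bump = 85. G_1 = 84.
G_1 = 84. HB_3(84) = 3^(3 + 1) + 3. Bump = 1028. G_2 = 1027.
G_2 = 1027. HB_4(1027) = 4^(4 + 1) + 3. Bump = 15628. G_3 = 15627.
G_3 = 15627. HB_5(15627) = 5^(5 + 1) + 2. Bump = 279938. G_4 = 279937.
G_4 = 279937. HB_6(279937) = 6^(6 + 1) + 1. Bump = 5764802. G_5 = 5764801.
G_5 = 5764801. HB_7(5764801) = 7^(7 + 1). Bump = 134217728. G_6 = 134217727.

7^(7 + 1)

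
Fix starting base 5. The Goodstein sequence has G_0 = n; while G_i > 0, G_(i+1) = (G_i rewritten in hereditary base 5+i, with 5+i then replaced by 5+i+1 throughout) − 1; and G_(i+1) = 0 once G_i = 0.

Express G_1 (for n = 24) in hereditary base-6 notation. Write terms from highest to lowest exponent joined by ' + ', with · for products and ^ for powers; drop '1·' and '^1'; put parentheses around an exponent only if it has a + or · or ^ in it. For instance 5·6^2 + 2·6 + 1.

24 —HB5→ 4·5 + 4 —bump→ 4·6 + 4 = 28 —(−1)→ 27
27 —HB6→ 4·6 + 3 —bump→ 4·7 + 3 = 31 —(−1)→ 30

4·6 + 3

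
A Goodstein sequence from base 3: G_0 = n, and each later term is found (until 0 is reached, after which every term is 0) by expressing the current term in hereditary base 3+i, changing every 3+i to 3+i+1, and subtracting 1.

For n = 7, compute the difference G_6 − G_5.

0

G_0=7  [base 3] 2·3 + 1  →[3↦4]→  2·4 + 1 = 9  −1 ⇒ G_1=8
G_1=8  [base 4] 2·4  →[4↦5]→  2·5 = 10  −1 ⇒ G_2=9
G_2=9  [base 5] 5 + 4  →[5↦6]→  6 + 4 = 10  −1 ⇒ G_3=9
G_3=9  [base 6] 6 + 3  →[6↦7]→  7 + 3 = 10  −1 ⇒ G_4=9
G_4=9  [base 7] 7 + 2  →[7↦8]→  8 + 2 = 10  −1 ⇒ G_5=9
G_5=9  [base 8] 8 + 1  →[8↦9]→  9 + 1 = 10  −1 ⇒ G_6=9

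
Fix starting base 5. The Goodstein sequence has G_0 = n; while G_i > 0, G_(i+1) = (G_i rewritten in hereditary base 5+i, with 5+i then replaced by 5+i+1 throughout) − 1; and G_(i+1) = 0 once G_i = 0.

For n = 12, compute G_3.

base 5: 12 = 2·5 + 2; at 6: 2·6 + 2 = 14; next = 13
base 6: 13 = 2·6 + 1; at 7: 2·7 + 1 = 15; next = 14
base 7: 14 = 2·7; at 8: 2·8 = 16; next = 15
base 8: 15 = 8 + 7; at 9: 9 + 7 = 16; next = 15

15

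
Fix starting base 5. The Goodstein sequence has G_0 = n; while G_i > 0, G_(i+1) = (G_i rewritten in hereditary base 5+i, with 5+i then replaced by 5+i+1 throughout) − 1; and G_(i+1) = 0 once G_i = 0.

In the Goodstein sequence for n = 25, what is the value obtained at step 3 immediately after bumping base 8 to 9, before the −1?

(0) 25|_5 = 5^2 ↦ 6^2|_6 = 36 ⇒ 35
(1) 35|_6 = 5·6 + 5 ↦ 5·7 + 5|_7 = 40 ⇒ 39
(2) 39|_7 = 5·7 + 4 ↦ 5·8 + 4|_8 = 44 ⇒ 43

48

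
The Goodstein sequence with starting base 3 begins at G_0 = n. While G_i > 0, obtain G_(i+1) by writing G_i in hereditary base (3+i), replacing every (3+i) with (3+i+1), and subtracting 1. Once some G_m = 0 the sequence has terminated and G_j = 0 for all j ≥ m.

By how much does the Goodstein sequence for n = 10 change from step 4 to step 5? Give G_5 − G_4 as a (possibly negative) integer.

[0] 10 ≡ 3^2 + 1 (base 3). Lift 4: 17. −1: 16.
[1] 16 ≡ 4^2 (base 4). Lift 5: 25. −1: 24.
[2] 24 ≡ 4·5 + 4 (base 5). Lift 6: 28. −1: 27.
[3] 27 ≡ 4·6 + 3 (base 6). Lift 7: 31. −1: 30.
[4] 30 ≡ 4·7 + 2 (base 7). Lift 8: 34. −1: 33.

3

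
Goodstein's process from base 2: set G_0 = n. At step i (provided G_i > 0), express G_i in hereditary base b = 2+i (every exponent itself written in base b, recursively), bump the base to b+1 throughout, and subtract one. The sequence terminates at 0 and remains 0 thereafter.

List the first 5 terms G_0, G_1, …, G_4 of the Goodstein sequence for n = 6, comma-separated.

6 —HB2→ 2^2 + 2 —bump→ 3^3 + 3 = 30 —(−1)→ 29
29 —HB3→ 3^3 + 2 —bump→ 4^4 + 2 = 258 —(−1)→ 257
257 —HB4→ 4^4 + 1 —bump→ 5^5 + 1 = 3126 —(−1)→ 3125
3125 —HB5→ 5^5 —bump→ 6^6 = 46656 —(−1)→ 46655

6, 29, 257, 3125, 46655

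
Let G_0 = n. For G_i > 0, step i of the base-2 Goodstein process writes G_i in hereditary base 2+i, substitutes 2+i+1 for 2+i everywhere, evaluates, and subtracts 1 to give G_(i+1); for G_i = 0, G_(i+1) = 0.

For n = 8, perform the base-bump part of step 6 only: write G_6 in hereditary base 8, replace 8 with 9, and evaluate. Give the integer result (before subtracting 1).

774841152

G_0 = 8. HB_2(8) = 2^(2 + 1). Bump = 81. G_1 = 80.
G_1 = 80. HB_3(80) = 2·3^3 + 2·3^2 + 2·3 + 2. Bump = 554. G_2 = 553.
G_2 = 553. HB_4(553) = 2·4^4 + 2·4^2 + 2·4 + 1. Bump = 6311. G_3 = 6310.
G_3 = 6310. HB_5(6310) = 2·5^5 + 2·5^2 + 2·5. Bump = 93396. G_4 = 93395.
G_4 = 93395. HB_6(93395) = 2·6^6 + 2·6^2 + 6 + 5. Bump = 1647196. G_5 = 1647195.
G_5 = 1647195. HB_7(1647195) = 2·7^7 + 2·7^2 + 7 + 4. Bump = 33554572. G_6 = 33554571.
G_6 = 33554571. HB_8(33554571) = 2·8^8 + 2·8^2 + 8 + 3. Bump = 774841152. G_7 = 774841151.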